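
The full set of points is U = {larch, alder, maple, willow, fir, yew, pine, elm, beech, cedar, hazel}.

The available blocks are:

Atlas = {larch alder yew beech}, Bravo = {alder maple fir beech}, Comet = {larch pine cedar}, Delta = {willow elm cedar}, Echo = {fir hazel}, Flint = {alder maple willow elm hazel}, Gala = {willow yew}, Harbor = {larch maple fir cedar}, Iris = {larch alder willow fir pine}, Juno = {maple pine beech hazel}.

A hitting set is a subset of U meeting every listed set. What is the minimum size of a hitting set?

4

Take H = {willow, beech, cedar, hazel}. Each listed block contains at least one of these, so H is a hitting set of size 4.
No choice of 3 points meets every block, so 4 is the minimum.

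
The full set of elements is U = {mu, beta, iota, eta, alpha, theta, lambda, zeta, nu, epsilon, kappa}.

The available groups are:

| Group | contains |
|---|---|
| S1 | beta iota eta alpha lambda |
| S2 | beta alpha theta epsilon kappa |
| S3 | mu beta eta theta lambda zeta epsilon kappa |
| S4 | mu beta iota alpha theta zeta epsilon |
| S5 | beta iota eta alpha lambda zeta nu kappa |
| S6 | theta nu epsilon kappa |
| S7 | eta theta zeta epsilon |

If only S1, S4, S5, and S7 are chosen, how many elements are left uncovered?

Union of S1, S4, S5, S7 = {mu, beta, iota, eta, alpha, theta, lambda, zeta, nu, epsilon, kappa} — that's every element, so 0 are uncovered.

0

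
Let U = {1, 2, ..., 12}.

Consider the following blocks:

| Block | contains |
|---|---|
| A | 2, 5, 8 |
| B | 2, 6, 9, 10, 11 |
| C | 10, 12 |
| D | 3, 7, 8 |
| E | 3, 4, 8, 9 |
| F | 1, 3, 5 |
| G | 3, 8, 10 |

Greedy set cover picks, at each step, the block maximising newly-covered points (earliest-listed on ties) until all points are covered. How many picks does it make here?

5

Greedy: pick B (covers 5 new) → pick D (covers 3 new) → pick F (covers 2 new) → pick C (covers 1 new) → pick E (covers 1 new). Total picks: 5.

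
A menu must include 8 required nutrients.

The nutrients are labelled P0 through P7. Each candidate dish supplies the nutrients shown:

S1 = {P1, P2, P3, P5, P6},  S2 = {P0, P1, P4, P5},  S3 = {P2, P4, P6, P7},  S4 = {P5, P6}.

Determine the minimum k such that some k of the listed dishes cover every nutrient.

S1 and S2 and S3 together: S1 ∪ S2 ∪ S3 = {P0, P1, P2, P3, P4, P5, P6, P7} — every nutrient is covered.
Only S2 contains P0, so S2 is forced; the remaining 4 nutrients need at least 2 more dishes (each remaining dish adds at most 3) — so at least 3 dishes are needed, and 3 is optimal.

3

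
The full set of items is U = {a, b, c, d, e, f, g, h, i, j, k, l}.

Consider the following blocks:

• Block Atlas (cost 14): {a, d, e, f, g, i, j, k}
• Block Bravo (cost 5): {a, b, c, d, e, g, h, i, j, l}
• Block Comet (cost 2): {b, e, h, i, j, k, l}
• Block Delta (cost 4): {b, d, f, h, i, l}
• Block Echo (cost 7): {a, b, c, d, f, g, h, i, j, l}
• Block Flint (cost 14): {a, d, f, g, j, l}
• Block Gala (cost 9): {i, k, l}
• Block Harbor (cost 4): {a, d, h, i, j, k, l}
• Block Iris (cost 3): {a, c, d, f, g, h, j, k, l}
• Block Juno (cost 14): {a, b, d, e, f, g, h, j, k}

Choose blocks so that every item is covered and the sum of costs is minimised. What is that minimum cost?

Comet, Iris together cover every item (Comet ∪ Iris = {a, b, c, d, e, f, g, h, i, j, k, l}); total cost 2 + 3 = 5.
No covering selection has total cost below 5.

5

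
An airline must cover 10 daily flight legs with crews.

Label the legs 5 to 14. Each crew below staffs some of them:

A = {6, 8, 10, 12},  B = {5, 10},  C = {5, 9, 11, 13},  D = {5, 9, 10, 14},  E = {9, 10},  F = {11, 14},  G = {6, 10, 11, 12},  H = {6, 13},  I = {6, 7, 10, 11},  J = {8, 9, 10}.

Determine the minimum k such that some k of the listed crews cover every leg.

A and D and H and I together: A ∪ D ∪ H ∪ I = {5, 6, 7, 8, 9, 10, 11, 12, 13, 14} — every leg is covered.
No 3 of the 10 crews cover everything (all 120 combinations miss at least one leg), so 4 is optimal.

4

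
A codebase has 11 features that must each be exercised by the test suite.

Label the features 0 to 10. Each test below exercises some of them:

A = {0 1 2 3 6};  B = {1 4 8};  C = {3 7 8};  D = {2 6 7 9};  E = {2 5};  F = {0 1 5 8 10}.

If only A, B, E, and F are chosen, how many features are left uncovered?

Union of A, B, E, F = {0, 1, 2, 3, 4, 5, 6, 8, 10}.
Not covered: 7, 9 — 2 features.

2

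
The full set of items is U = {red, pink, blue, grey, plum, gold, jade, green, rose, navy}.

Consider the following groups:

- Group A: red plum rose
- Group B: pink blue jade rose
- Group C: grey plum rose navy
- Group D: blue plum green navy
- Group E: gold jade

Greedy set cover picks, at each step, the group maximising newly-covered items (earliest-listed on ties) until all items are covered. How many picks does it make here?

5

Greedy: pick B (covers 4 new) → pick C (covers 3 new) → pick A (covers 1 new) → pick D (covers 1 new) → pick E (covers 1 new). Total picks: 5.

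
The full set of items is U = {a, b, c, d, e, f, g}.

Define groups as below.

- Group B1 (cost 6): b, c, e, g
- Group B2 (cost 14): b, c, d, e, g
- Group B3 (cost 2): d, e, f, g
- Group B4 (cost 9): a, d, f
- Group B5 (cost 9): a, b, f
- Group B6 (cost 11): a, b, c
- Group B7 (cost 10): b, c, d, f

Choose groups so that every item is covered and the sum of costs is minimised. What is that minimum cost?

B3, B6 together cover every item (B3 ∪ B6 = {a, b, c, d, e, f, g}); total cost 2 + 11 = 13.
The greedy pick B3, B1, B4 costs 17; no covering selection beats 13.

13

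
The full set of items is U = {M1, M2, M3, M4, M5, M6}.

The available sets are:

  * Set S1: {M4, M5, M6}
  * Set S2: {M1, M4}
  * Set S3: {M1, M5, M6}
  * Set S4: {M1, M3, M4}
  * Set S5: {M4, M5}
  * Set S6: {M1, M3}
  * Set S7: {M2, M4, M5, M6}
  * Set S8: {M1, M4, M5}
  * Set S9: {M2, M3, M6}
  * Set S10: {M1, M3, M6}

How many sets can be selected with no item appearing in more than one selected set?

2

S1, S6 are pairwise disjoint (S1={M4,M5,M6}; S6={M1,M3}).
Every remaining set overlaps one of these, and no 3 of the listed sets are pairwise disjoint, so 2 is the maximum.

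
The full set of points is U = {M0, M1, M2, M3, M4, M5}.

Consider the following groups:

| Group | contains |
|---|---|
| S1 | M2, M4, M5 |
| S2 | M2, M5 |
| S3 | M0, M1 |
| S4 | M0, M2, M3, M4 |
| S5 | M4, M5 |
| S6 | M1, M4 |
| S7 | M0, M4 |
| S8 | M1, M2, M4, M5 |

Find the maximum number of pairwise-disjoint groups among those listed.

S2, S6 are pairwise disjoint (S2={M2,M5}; S6={M1,M4}).
Every remaining group overlaps one of these, and no 3 of the listed groups are pairwise disjoint, so 2 is the maximum.

2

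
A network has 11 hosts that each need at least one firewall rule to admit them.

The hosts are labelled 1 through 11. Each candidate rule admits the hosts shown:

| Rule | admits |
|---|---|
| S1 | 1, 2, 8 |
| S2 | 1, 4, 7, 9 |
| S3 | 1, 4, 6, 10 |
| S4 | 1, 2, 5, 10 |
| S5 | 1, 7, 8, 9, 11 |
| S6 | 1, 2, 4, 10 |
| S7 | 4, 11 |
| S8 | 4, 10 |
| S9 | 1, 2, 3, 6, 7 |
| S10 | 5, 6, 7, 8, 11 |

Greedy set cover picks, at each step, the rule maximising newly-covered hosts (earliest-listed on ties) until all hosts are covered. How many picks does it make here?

Greedy: pick S5 (covers 5 new) → pick S3 (covers 3 new) → pick S4 (covers 2 new) → pick S9 (covers 1 new). Total picks: 4.

4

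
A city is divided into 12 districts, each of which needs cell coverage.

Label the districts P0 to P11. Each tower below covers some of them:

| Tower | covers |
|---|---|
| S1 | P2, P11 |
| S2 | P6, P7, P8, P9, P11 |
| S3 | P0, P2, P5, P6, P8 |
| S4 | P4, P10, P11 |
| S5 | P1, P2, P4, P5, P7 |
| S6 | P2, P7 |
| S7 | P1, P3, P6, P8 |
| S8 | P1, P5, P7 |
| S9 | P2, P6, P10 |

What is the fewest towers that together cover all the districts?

4

S2 and S3 and S4 and S7 together: S2 ∪ S3 ∪ S4 ∪ S7 = {P0, P1, P2, P3, P4, P5, P6, P7, P8, P9, P10, P11} — every district is covered.
Only S3 contains P0, so S3 is forced; the remaining 7 districts need at least 3 more towers (each remaining tower adds at most 3) — so at least 4 towers are needed, and 4 is optimal.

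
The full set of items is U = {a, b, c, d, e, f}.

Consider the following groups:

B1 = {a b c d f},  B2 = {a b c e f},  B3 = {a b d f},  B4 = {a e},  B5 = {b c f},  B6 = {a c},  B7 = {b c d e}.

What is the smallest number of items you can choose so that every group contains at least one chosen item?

Take H = {a, b}. Each listed group contains at least one of these, so H is a hitting set of size 2.
The groups B4, B5 are pairwise disjoint, so any hitting set needs a separate item for each — at least 2. Hence 2 is optimal.

2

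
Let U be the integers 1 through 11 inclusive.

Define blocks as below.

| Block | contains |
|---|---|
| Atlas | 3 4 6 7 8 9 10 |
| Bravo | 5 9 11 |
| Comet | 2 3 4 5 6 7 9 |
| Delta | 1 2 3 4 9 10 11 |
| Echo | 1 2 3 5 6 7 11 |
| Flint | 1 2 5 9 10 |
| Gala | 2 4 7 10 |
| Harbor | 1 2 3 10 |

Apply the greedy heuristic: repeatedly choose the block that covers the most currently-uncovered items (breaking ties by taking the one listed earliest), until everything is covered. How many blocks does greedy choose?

Greedy: pick Atlas (covers 7 new) → pick Echo (covers 4 new). Total picks: 2.

2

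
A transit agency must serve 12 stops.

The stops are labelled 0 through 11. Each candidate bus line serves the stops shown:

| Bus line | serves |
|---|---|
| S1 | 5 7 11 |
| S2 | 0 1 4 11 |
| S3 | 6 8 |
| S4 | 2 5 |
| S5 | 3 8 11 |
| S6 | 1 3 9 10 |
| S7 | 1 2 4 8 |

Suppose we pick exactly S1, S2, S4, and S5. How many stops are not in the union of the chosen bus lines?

3

Union of S1, S2, S4, S5 = {0, 1, 2, 3, 4, 5, 7, 8, 11}.
Not covered: 6, 9, 10 — 3 stops.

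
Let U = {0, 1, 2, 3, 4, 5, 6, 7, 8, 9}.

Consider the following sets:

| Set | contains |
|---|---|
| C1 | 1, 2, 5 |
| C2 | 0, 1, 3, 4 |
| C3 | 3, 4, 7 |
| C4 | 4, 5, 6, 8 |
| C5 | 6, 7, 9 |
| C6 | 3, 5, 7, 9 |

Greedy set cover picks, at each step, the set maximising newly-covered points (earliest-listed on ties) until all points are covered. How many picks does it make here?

Greedy: pick C2 (covers 4 new) → pick C4 (covers 3 new) → pick C5 (covers 2 new) → pick C1 (covers 1 new). Total picks: 4.

4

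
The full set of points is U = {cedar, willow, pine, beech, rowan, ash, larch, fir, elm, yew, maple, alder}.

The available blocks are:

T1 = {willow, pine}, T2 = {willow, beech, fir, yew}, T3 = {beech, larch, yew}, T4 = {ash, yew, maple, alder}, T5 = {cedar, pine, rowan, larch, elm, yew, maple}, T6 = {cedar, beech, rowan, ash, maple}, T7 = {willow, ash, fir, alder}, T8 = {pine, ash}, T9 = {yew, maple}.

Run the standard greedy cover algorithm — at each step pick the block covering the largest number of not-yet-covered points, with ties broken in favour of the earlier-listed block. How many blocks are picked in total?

Greedy: pick T5 (covers 7 new) → pick T7 (covers 4 new) → pick T2 (covers 1 new). Total picks: 3.

3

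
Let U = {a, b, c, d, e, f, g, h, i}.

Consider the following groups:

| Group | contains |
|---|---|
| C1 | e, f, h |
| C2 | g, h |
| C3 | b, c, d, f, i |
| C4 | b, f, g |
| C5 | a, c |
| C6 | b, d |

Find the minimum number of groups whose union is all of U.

Take {C1, C3, C4, C5}. Their union is {a, b, c, d, e, f, g, h, i}, which is all 9 items.
No 3 of the 6 groups cover everything (all 20 combinations miss at least one item), so 4 is optimal.

4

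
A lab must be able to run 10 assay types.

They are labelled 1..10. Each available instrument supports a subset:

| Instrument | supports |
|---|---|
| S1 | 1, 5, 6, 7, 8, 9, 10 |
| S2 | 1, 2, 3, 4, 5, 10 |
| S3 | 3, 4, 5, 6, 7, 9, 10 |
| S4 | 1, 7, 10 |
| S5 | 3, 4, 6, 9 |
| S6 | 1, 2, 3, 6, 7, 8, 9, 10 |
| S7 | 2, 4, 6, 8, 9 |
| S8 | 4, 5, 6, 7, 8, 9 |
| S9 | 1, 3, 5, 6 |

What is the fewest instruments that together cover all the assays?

Take {S1, S2}. Their union is {1, 2, 3, 4, 5, 6, 7, 8, 9, 10}, which is all 10 assays.
No single instrument has all 10 assays (the largest, S6, has 8), so 2 is optimal.

2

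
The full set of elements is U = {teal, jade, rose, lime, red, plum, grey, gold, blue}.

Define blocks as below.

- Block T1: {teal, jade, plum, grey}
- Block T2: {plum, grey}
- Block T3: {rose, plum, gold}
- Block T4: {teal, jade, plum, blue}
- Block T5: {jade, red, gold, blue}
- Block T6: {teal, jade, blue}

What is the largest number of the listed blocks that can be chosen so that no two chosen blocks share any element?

2

T2, T5 are pairwise disjoint (T2={plum,grey}; T5={jade,red,gold,blue}).
Every remaining block overlaps one of these, and no 3 of the listed blocks are pairwise disjoint, so 2 is the maximum.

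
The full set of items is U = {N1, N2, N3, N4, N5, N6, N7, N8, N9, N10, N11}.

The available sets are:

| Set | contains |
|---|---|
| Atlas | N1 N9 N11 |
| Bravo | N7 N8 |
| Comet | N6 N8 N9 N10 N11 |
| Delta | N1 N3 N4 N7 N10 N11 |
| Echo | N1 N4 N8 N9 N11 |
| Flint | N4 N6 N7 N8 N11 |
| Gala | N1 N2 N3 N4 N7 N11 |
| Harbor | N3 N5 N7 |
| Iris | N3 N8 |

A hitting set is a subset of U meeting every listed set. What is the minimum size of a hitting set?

The 3 items {N7, N8, N11} hit every set.
No choice of 2 items meets every set, so 3 is the minimum.

3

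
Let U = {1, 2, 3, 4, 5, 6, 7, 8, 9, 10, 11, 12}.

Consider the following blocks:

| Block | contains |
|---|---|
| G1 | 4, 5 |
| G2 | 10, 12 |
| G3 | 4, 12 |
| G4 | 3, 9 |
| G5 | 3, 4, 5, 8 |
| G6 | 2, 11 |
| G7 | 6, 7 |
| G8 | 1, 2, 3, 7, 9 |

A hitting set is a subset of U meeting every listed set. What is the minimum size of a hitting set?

5

H = {4, 7, 9, 11, 12} meets every block (each contains at least one member of H), and |H| = 5.
The blocks G1, G2, G4, G6, G7 are pairwise disjoint, so any hitting set needs a separate item for each — at least 5. Hence 5 is optimal.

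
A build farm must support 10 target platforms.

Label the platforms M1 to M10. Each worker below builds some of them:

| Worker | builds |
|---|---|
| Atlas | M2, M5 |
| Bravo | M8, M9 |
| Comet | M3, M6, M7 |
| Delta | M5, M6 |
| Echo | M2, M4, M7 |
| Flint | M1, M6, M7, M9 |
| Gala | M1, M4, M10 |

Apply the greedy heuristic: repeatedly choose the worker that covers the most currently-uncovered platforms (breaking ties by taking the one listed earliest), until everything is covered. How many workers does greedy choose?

5

Greedy: pick Flint (covers 4 new) → pick Atlas (covers 2 new) → pick Gala (covers 2 new) → pick Bravo (covers 1 new) → pick Comet (covers 1 new). Total picks: 5.
(The true minimum cover uses only 4 workers, so greedy is not optimal here.)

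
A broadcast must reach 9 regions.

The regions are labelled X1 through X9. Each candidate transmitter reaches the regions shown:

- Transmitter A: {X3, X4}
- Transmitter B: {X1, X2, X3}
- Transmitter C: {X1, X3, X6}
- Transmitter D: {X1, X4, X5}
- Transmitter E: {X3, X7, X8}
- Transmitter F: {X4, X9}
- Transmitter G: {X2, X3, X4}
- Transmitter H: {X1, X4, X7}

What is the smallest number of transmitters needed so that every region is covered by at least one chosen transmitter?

B and C and D and E and F together: B ∪ C ∪ D ∪ E ∪ F = {X1, X2, X3, X4, X5, X6, X7, X8, X9} — every region is covered.
No 4 of the 8 transmitters cover everything (all 70 combinations miss at least one region), so 5 is optimal.

5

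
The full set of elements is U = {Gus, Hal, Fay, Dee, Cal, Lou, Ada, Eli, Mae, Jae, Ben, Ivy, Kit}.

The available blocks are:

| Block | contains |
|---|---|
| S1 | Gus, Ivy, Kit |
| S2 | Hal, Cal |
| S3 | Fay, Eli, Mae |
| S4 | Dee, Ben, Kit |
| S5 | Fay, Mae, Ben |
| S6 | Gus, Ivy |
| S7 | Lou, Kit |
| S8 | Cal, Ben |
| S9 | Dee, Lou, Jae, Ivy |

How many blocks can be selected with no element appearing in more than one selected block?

S2, S3, S6, S7 are pairwise disjoint (S2={Hal,Cal}; S3={Fay,Eli,Mae}; S6={Gus,Ivy}; S7={Lou,Kit}).
Every remaining block overlaps one of these, and no 5 of the listed blocks are pairwise disjoint, so 4 is the maximum.

4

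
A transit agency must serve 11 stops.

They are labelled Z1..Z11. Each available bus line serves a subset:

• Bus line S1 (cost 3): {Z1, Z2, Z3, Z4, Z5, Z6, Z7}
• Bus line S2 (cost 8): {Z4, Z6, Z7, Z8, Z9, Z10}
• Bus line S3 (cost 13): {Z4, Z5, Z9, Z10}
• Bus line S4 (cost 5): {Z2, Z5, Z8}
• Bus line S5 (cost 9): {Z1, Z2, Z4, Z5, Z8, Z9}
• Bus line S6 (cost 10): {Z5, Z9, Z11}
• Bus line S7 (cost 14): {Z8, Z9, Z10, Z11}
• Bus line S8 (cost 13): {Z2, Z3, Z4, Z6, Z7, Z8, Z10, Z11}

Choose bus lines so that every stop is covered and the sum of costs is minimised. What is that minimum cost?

S1, S7 together cover every stop (S1 ∪ S7 = {Z1, Z2, Z3, Z4, Z5, Z6, Z7, Z8, Z9, Z10, Z11}); total cost 3 + 14 = 17.
The greedy pick S1, S2, S6 costs 21; no covering selection beats 17.

17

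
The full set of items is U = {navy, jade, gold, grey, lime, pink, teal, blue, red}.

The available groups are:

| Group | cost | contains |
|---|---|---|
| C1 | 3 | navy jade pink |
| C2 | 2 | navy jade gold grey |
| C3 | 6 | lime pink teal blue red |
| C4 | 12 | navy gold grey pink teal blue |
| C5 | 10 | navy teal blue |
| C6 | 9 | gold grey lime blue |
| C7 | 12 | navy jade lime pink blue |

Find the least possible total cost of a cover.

8

C2, C3 together cover every item (C2 ∪ C3 = {navy, jade, gold, grey, lime, pink, teal, blue, red}); total cost 2 + 6 = 8.
No covering selection has total cost below 8.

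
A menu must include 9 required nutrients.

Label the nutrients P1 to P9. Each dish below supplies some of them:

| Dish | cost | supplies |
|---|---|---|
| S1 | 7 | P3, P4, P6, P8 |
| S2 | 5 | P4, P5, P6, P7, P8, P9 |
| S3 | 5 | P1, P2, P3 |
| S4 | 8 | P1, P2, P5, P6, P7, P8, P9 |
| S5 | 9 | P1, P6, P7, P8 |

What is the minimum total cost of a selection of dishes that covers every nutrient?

10

S2, S3 together cover every nutrient (S2 ∪ S3 = {P1, P2, P3, P4, P5, P6, P7, P8, P9}); total cost 5 + 5 = 10.
No covering selection has total cost below 10.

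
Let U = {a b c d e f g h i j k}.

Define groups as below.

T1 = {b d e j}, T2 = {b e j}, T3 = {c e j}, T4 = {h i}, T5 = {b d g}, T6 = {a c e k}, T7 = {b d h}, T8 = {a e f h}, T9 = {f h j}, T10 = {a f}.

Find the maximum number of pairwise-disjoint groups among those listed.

4

T3, T4, T5, T10 are pairwise disjoint (T3={c,e,j}; T4={h,i}; T5={b,d,g}; T10={a,f}).
Every remaining group overlaps one of these, and no 5 of the listed groups are pairwise disjoint, so 4 is the maximum.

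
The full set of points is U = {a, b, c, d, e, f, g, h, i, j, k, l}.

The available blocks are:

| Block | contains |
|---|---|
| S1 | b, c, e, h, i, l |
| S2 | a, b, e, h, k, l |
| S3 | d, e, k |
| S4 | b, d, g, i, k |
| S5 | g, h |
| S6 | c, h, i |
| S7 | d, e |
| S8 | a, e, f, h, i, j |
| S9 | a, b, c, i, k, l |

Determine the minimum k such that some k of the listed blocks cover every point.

3

Take {S4, S8, S9}. Their union is {a, b, c, d, e, f, g, h, i, j, k, l}, which is all 12 points.
Only S8 contains f, so S8 is forced; the remaining 6 points need at least 2 more blocks (each remaining block adds at most 4) — so at least 3 blocks are needed, and 3 is optimal.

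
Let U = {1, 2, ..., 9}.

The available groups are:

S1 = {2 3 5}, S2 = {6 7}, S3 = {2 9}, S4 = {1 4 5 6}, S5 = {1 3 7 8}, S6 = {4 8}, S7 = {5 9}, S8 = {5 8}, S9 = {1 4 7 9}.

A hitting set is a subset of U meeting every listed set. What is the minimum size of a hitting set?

4

H = {2, 4, 5, 7} meets every group (each contains at least one member of H), and |H| = 4.
No choice of 3 points meets every group, so 4 is the minimum.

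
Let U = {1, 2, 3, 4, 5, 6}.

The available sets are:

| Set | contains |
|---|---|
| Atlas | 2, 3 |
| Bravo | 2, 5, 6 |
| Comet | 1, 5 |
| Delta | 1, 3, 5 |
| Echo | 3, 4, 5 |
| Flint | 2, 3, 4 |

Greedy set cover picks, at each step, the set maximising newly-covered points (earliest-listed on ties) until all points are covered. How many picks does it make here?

3

Greedy: pick Bravo (covers 3 new) → pick Delta (covers 2 new) → pick Echo (covers 1 new). Total picks: 3.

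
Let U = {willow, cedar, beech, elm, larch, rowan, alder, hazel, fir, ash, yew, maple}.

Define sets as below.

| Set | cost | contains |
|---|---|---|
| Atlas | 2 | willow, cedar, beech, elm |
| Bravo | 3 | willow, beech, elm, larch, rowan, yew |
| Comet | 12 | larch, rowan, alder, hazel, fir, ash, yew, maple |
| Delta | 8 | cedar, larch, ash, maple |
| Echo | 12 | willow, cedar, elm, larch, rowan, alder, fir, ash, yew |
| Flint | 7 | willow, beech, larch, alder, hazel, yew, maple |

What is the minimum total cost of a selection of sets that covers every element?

14

Atlas, Comet together cover every element (Atlas ∪ Comet = {willow, cedar, beech, elm, larch, rowan, alder, hazel, fir, ash, yew, maple}); total cost 2 + 12 = 14.
The greedy pick Atlas, Bravo, Flint, Comet costs 24; no covering selection beats 14.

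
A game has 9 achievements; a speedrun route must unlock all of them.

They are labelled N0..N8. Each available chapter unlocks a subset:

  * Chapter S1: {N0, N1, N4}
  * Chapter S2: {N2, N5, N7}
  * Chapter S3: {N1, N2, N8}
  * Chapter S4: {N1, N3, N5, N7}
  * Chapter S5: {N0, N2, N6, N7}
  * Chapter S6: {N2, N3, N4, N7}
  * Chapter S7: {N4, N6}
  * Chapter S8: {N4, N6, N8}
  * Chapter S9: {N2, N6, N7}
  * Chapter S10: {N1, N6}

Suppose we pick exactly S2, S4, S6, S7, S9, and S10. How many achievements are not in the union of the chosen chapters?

2

Union of S2, S4, S6, S7, S9, S10 = {N1, N2, N3, N4, N5, N6, N7}.
Not covered: N0, N8 — 2 achievements.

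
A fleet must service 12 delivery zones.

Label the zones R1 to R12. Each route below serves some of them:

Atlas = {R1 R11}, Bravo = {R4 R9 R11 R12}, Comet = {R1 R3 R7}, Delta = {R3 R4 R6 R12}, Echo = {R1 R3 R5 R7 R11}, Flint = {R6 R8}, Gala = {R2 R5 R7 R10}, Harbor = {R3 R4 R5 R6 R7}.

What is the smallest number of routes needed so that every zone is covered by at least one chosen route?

4

Bravo and Comet and Flint and Gala together: Bravo ∪ Comet ∪ Flint ∪ Gala = {R1, R2, R3, R4, R5, R6, R7, R8, R9, R10, R11, R12} — every zone is covered.
No 3 of the 8 routes cover everything (all 56 combinations miss at least one zone), so 4 is optimal.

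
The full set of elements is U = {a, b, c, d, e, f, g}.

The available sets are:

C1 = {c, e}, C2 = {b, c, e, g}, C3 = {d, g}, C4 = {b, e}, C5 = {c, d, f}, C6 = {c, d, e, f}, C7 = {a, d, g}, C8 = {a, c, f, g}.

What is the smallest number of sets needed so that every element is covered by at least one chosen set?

C4 and C5 and C8 together: C4 ∪ C5 ∪ C8 = {a, b, c, d, e, f, g} — every element is covered.
No 2 of the 8 sets cover everything (all 28 combinations miss at least one element), so 3 is optimal.

3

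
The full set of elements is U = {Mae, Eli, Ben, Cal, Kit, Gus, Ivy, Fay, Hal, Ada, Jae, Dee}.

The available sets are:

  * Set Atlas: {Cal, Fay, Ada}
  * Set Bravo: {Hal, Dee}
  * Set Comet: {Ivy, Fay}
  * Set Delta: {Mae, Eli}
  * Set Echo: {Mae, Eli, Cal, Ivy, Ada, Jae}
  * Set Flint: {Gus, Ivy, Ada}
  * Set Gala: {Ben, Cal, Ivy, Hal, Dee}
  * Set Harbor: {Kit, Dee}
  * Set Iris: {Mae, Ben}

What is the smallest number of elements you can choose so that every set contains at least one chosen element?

4

H = {Mae, Ivy, Fay, Dee} meets every set (each contains at least one member of H), and |H| = 4.
No choice of 3 elements meets every set, so 4 is the minimum.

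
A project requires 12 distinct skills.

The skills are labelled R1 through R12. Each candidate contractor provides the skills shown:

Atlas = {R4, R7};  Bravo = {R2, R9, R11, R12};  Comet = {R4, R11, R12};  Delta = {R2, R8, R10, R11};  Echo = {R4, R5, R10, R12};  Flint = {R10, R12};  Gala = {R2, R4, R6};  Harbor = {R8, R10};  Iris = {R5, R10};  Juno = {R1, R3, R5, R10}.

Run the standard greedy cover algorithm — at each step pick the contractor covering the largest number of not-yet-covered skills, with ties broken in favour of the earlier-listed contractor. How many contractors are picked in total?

Greedy: pick Bravo (covers 4 new) → pick Juno (covers 4 new) → pick Atlas (covers 2 new) → pick Delta (covers 1 new) → pick Gala (covers 1 new). Total picks: 5.

5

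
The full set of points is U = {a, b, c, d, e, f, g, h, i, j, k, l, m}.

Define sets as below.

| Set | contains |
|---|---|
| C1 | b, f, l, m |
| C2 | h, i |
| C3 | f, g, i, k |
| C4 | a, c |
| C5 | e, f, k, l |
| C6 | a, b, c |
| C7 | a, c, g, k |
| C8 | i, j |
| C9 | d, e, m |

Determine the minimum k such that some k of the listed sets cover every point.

5

C1 and C2 and C7 and C8 and C9 together: C1 ∪ C2 ∪ C7 ∪ C8 ∪ C9 = {a, b, c, d, e, f, g, h, i, j, k, l, m} — every point is covered.
No 4 of the 9 sets cover everything (all 126 combinations miss at least one point), so 5 is optimal.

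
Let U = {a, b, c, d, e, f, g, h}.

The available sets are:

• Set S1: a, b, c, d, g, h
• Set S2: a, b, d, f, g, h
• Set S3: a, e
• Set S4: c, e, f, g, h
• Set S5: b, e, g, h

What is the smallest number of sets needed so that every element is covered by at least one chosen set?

2

S1 and S4 together: S1 ∪ S4 = {a, b, c, d, e, f, g, h} — every element is covered.
No single set has all 8 elements (the largest, S1, has 6), so 2 is optimal.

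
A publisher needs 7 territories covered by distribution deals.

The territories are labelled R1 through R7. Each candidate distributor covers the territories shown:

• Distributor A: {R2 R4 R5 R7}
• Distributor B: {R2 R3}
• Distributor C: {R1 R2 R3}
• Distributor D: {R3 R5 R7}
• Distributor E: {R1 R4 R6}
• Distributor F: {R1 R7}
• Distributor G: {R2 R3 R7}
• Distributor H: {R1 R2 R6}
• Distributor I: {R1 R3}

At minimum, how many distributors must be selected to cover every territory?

Take {B, D, E}. Their union is {R1, R2, R3, R4, R5, R6, R7}, which is all 7 territories.
No 2 of the 9 distributors cover everything (all 36 combinations miss at least one territory), so 3 is optimal.

3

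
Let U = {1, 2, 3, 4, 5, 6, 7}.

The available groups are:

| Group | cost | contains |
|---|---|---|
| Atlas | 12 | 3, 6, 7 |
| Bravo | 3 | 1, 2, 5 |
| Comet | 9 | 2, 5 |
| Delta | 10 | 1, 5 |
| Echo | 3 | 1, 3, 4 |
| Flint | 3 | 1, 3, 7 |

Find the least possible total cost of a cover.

18

Atlas, Bravo, Echo together cover every point (Atlas ∪ Bravo ∪ Echo = {1, 2, 3, 4, 5, 6, 7}); total cost 12 + 3 + 3 = 18.
The greedy pick Bravo, Echo, Flint, Atlas costs 21; no covering selection beats 18.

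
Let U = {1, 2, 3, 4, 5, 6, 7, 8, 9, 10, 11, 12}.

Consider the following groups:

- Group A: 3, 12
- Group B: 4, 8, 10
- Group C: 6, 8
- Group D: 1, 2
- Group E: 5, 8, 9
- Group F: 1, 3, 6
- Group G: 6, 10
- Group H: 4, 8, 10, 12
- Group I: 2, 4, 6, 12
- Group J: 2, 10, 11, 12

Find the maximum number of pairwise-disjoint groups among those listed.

A, D, E, G are pairwise disjoint (A={3,12}; D={1,2}; E={5,8,9}; G={6,10}).
Every remaining group overlaps one of these, and no 5 of the listed groups are pairwise disjoint, so 4 is the maximum.

4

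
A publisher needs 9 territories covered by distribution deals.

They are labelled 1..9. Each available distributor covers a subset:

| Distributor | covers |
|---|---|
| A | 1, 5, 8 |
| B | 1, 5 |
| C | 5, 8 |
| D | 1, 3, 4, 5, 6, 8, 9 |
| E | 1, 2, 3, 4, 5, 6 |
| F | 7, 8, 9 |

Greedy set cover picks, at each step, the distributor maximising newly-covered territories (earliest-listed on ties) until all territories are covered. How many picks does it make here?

3

Greedy: pick D (covers 7 new) → pick E (covers 1 new) → pick F (covers 1 new). Total picks: 3.
(The true minimum cover uses only 2 distributors, so greedy is not optimal here.)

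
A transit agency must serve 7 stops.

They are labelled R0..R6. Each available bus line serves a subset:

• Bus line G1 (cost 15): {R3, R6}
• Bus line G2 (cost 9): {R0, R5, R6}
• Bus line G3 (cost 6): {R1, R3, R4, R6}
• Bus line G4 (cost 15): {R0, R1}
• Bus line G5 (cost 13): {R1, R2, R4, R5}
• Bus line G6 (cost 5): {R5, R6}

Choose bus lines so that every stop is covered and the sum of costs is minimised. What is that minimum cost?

28

G2, G3, G5 together cover every stop (G2 ∪ G3 ∪ G5 = {R0, R1, R2, R3, R4, R5, R6}); total cost 9 + 6 + 13 = 28.
No covering selection has total cost below 28.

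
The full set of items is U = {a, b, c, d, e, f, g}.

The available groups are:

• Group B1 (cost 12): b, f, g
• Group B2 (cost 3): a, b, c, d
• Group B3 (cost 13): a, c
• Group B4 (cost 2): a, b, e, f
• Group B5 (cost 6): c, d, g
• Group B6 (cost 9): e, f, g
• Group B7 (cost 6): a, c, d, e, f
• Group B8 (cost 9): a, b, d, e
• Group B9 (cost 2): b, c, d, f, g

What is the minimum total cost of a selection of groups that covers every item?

4

B4, B9 together cover every item (B4 ∪ B9 = {a, b, c, d, e, f, g}); total cost 2 + 2 = 4.
No covering selection has total cost below 4.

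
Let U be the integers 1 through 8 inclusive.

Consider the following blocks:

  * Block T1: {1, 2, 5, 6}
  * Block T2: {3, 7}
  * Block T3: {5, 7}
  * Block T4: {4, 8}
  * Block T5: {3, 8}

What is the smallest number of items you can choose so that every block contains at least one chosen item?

H = {1, 7, 8} meets every block (each contains at least one member of H), and |H| = 3.
The blocks T1, T2, T4 are pairwise disjoint, so any hitting set needs a separate item for each — at least 3. Hence 3 is optimal.

3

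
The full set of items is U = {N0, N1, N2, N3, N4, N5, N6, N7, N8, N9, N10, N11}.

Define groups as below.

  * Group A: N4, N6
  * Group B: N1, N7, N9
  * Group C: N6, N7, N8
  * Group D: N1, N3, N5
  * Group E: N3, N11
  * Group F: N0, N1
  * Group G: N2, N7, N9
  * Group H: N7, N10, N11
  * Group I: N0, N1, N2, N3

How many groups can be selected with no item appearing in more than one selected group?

A, E, F, G are pairwise disjoint (A={N4,N6}; E={N3,N11}; F={N0,N1}; G={N2,N7,N9}).
Every remaining group overlaps one of these, and no 5 of the listed groups are pairwise disjoint, so 4 is the maximum.

4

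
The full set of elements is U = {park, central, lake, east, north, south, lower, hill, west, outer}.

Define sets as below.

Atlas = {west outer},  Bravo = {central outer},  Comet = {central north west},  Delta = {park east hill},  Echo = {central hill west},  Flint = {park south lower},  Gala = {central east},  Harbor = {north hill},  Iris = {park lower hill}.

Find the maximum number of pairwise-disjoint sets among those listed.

4

Atlas, Flint, Gala, Harbor are pairwise disjoint (Atlas={west,outer}; Flint={park,south,lower}; Gala={central,east}; Harbor={north,hill}).
Every remaining set overlaps one of these, and no 5 of the listed sets are pairwise disjoint, so 4 is the maximum.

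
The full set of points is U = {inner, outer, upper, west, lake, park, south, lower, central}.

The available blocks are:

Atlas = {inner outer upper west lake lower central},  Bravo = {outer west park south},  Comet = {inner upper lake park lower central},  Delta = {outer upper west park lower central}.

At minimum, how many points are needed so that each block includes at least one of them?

2

Take H = {outer, park}. Each listed block contains at least one of these, so H is a hitting set of size 2.
No single point lies in every block, so at least 2 are needed and 2 is optimal.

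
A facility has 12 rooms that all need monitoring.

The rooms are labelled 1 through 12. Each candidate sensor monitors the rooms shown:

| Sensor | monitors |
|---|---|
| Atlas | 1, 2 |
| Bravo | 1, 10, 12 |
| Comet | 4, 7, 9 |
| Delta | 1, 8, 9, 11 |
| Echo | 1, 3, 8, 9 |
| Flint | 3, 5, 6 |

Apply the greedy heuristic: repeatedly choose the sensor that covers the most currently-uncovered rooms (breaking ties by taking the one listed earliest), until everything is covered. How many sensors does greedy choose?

Greedy: pick Delta (covers 4 new) → pick Flint (covers 3 new) → pick Bravo (covers 2 new) → pick Comet (covers 2 new) → pick Atlas (covers 1 new). Total picks: 5.

5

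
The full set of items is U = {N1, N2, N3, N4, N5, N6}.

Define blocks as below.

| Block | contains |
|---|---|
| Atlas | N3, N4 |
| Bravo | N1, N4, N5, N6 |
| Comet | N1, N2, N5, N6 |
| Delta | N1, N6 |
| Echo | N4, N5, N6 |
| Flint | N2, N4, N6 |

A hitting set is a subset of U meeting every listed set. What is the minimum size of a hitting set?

Take H = {N1, N4}. Each listed block contains at least one of these, so H is a hitting set of size 2.
The blocks Atlas, Comet are pairwise disjoint, so any hitting set needs a separate item for each — at least 2. Hence 2 is optimal.

2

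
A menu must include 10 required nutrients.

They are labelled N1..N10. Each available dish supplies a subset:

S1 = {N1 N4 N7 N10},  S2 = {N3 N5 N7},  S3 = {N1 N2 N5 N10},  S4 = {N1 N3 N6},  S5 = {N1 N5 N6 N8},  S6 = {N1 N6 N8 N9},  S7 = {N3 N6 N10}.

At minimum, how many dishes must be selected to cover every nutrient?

4

Take {S1, S3, S4, S6}. Their union is {N1, N2, N3, N4, N5, N6, N7, N8, N9, N10}, which is all 10 nutrients.
No 3 of the 7 dishes cover everything (all 35 combinations miss at least one nutrient), so 4 is optimal.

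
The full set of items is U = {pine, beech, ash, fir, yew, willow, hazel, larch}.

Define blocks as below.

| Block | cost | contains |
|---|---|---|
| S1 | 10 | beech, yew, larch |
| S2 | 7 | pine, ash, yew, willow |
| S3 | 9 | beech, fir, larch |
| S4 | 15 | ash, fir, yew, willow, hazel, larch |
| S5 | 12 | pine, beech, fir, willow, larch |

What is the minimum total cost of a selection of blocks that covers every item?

S4, S5 together cover every item (S4 ∪ S5 = {pine, beech, ash, fir, yew, willow, hazel, larch}); total cost 15 + 12 = 27.
The greedy pick S2, S3, S4 costs 31; no covering selection beats 27.

27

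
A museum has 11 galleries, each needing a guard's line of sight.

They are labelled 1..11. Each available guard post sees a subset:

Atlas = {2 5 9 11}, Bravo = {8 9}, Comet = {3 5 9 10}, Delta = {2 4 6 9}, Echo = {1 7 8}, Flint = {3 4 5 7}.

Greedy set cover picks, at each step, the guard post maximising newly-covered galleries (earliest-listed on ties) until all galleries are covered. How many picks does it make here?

4

Greedy: pick Atlas (covers 4 new) → pick Echo (covers 3 new) → pick Comet (covers 2 new) → pick Delta (covers 2 new). Total picks: 4.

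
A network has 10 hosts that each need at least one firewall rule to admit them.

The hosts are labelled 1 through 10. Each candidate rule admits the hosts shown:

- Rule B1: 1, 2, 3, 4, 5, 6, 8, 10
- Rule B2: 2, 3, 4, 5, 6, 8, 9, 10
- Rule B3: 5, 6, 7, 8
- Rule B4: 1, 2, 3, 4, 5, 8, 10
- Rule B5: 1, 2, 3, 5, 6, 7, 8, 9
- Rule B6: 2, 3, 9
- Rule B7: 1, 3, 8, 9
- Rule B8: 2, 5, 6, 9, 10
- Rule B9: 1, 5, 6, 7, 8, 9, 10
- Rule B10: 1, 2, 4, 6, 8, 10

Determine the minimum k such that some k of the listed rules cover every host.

2

B1 and B5 together: B1 ∪ B5 = {1, 2, 3, 4, 5, 6, 7, 8, 9, 10} — every host is covered.
No single rule has all 10 hosts (the largest, B1, has 8), so 2 is optimal.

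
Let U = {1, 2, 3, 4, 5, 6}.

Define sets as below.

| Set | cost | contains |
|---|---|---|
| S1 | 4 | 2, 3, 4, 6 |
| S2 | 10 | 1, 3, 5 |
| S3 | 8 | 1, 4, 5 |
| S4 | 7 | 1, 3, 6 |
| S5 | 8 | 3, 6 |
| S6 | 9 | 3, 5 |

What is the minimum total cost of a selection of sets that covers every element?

12

S1, S3 together cover every element (S1 ∪ S3 = {1, 2, 3, 4, 5, 6}); total cost 4 + 8 = 12.
No covering selection has total cost below 12.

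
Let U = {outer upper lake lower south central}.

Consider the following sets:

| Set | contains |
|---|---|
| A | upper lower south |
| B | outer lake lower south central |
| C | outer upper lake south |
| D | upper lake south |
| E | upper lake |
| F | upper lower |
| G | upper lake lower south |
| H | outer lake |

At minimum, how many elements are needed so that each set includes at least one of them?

Take T = {upper, lake}. Each listed set contains at least one of these, so T is a hitting set of size 2.
The sets F, H are pairwise disjoint, so any hitting set needs a separate element for each — at least 2. Hence 2 is optimal.

2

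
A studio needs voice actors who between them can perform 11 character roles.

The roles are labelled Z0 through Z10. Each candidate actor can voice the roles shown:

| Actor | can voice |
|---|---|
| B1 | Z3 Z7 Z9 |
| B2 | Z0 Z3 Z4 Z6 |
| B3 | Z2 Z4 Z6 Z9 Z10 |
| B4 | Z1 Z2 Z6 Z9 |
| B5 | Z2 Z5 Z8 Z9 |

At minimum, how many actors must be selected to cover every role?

5

Take {B1, B2, B3, B4, B5}. Their union is {Z0, Z1, Z2, Z3, Z4, Z5, Z6, Z7, Z8, Z9, Z10}, which is all 11 roles.
No 4 of the 5 actors cover everything (all 5 combinations miss at least one role), so 5 is optimal.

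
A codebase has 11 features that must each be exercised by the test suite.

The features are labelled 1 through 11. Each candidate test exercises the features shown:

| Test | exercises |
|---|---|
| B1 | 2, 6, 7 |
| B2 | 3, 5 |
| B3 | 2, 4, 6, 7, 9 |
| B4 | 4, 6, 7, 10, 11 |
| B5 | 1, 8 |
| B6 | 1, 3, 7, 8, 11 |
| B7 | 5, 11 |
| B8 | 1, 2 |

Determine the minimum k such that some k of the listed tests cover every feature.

B2 and B3 and B4 and B6 together: B2 ∪ B3 ∪ B4 ∪ B6 = {1, 2, 3, 4, 5, 6, 7, 8, 9, 10, 11} — every feature is covered.
No 3 of the 8 tests cover everything (all 56 combinations miss at least one feature), so 4 is optimal.

4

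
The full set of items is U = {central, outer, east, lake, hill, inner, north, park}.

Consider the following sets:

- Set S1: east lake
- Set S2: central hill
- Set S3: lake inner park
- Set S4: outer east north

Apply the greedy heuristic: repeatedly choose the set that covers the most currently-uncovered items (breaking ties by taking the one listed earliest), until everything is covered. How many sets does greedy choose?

3

Greedy: pick S3 (covers 3 new) → pick S4 (covers 3 new) → pick S2 (covers 2 new). Total picks: 3.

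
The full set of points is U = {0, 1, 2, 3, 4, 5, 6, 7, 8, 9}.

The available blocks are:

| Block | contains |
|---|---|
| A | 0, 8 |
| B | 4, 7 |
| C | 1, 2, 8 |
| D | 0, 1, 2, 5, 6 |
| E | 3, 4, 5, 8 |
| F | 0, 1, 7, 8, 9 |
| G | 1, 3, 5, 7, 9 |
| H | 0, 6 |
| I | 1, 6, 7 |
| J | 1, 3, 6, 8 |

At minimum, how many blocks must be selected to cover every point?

D and E and G together: D ∪ E ∪ G = {0, 1, 2, 3, 4, 5, 6, 7, 8, 9} — every point is covered.
No 2 of the 10 blocks cover everything (all 45 combinations miss at least one point), so 3 is optimal.

3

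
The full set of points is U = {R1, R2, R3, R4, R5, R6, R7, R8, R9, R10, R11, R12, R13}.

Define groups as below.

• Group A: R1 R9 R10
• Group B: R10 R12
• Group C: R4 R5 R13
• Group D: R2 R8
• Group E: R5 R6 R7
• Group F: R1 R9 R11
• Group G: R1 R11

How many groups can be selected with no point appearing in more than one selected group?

4

B, C, D, G are pairwise disjoint (B={R10,R12}; C={R4,R5,R13}; D={R2,R8}; G={R1,R11}).
Every remaining group overlaps one of these, and no 5 of the listed groups are pairwise disjoint, so 4 is the maximum.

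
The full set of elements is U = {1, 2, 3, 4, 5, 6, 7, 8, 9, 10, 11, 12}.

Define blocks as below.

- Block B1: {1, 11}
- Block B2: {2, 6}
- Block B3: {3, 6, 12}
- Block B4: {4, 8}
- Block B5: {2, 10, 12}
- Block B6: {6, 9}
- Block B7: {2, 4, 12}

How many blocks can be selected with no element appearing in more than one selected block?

4

B1, B4, B5, B6 are pairwise disjoint (B1={1,11}; B4={4,8}; B5={2,10,12}; B6={6,9}).
Every remaining block overlaps one of these, and no 5 of the listed blocks are pairwise disjoint, so 4 is the maximum.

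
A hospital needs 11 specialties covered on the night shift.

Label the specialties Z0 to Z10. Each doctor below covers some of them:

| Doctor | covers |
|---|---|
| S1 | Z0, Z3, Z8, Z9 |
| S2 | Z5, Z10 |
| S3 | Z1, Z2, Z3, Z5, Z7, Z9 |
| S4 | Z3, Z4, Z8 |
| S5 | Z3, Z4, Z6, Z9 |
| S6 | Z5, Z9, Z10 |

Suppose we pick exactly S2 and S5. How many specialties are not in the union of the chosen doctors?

5

Union of S2, S5 = {Z3, Z4, Z5, Z6, Z9, Z10}.
Not covered: Z0, Z1, Z2, Z7, Z8 — 5 specialties.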